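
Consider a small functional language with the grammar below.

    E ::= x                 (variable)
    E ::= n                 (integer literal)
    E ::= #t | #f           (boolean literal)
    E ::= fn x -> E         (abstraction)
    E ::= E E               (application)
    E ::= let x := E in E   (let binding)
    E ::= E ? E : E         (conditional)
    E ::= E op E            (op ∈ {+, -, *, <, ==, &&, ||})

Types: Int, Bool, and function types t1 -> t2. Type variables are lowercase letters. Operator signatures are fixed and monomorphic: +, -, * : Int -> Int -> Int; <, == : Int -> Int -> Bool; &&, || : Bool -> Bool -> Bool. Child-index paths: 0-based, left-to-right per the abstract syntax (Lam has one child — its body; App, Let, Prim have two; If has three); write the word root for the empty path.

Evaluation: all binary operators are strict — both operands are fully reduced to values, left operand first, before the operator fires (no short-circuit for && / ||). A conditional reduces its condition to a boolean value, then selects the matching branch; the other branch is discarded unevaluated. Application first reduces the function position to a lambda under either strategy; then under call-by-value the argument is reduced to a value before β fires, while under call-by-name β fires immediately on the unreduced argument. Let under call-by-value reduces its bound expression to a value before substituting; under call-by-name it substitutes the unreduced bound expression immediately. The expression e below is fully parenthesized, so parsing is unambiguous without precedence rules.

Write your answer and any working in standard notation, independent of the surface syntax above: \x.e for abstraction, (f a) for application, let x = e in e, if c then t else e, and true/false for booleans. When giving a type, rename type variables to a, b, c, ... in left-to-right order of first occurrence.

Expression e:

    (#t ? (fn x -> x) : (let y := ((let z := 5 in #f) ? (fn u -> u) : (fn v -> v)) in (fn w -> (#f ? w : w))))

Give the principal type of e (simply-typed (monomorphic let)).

Derivation:
  unify Bool ~ Bool
x : a
\x._ : a -> a
let z : Int
  unify Bool ~ Bool
u : b
\u._ : b -> b
v : c
\v._ : c -> c
  unify b -> b ~ c -> c
  unify b ~ c
  unify c ~ c
let y : c -> c
  unify Bool ~ Bool
w : d
w : d
  unify d ~ d
\w._ : d -> d
  unify a -> a ~ d -> d
  unify a ~ d
  unify d ~ d

Answer: a -> a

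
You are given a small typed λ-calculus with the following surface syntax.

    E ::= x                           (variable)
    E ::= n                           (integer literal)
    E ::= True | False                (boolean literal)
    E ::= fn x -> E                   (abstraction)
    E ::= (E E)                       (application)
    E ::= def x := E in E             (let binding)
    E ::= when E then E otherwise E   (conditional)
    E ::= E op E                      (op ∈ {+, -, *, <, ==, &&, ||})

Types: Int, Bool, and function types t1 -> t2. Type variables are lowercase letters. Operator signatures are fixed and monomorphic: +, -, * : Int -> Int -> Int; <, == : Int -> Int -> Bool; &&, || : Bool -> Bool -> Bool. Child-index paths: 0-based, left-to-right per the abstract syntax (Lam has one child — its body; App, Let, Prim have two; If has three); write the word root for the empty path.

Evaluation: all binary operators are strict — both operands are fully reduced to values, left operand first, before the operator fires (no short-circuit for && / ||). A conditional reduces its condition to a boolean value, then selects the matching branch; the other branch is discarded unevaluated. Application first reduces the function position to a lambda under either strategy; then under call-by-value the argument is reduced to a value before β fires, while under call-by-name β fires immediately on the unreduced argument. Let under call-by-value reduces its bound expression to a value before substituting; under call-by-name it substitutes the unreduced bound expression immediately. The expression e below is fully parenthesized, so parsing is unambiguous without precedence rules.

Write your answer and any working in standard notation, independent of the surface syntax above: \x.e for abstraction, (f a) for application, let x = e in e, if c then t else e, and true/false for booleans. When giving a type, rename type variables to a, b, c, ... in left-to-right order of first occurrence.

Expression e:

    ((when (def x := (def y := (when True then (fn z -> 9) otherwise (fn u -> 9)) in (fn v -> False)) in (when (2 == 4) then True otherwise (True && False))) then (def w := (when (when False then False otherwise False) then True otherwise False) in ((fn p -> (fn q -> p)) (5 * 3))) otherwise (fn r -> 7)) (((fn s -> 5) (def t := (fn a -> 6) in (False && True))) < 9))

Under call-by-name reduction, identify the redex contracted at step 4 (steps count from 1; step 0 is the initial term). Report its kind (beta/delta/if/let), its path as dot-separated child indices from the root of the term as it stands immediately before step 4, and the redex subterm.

Answer: delta at 0.0 : (true && false)

Derivation:
step 0: ((if (let x = (let y = (if true then (\z.9) else (\u.9)) in (\v.false)) in (if (2 == 4) then true else (true && false))) then (let w = (if (if false then false else false) then true else false) in ((\p.(\q.p)) (5 * 3))) else (\r.7)) (((\s.5) (let t = (\a.6) in (false && true))) < 9))
step 1: [let@0.0] ((if (if (2 == 4) then true else (true && false)) then (let w = (if (if false then false else false) then true else false) in ((\p.(\q.p)) (5 * 3))) else (\r.7)) (((\s.5) (let t = (\a.6) in (false && true))) < 9))
step 2: [delta@0.0.0] ((if (if false then true else (true && false)) then (let w = (if (if false then false else false) then true else false) in ((\p.(\q.p)) (5 * 3))) else (\r.7)) (((\s.5) (let t = (\a.6) in (false && true))) < 9))
step 3: [if@0.0] ((if (true && false) then (let w = (if (if false then false else false) then true else false) in ((\p.(\q.p)) (5 * 3))) else (\r.7)) (((\s.5) (let t = (\a.6) in (false && true))) < 9))
step 4: [delta@0.0] ((if false then (let w = (if (if false then false else false) then true else false) in ((\p.(\q.p)) (5 * 3))) else (\r.7)) (((\s.5) (let t = (\a.6) in (false && true))) < 9))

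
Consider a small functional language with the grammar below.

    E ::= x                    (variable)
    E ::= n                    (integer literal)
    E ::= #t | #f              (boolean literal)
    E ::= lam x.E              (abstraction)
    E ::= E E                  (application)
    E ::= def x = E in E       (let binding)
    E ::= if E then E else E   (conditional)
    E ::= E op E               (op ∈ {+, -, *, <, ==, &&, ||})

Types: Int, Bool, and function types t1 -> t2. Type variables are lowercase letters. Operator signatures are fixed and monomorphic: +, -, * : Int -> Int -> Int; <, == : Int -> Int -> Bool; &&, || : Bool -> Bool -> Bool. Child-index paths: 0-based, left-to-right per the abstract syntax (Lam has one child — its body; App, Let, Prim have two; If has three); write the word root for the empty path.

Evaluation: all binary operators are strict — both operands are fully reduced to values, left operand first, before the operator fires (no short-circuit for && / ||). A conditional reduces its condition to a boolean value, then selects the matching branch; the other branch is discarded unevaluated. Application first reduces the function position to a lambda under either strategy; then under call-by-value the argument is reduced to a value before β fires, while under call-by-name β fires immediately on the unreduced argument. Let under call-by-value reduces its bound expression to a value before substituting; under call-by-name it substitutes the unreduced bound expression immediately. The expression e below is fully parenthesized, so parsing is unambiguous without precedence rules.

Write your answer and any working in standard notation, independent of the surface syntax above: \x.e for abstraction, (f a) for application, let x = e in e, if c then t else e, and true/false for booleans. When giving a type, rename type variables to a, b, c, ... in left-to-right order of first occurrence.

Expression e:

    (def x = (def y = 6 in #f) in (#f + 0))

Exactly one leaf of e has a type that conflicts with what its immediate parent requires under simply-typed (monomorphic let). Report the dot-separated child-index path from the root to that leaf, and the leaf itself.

Trace:
let y : Int
let x : Bool
  unify Bool ~ Int
  FAIL: mismatch Bool ~ Int

Answer: 1.0 : false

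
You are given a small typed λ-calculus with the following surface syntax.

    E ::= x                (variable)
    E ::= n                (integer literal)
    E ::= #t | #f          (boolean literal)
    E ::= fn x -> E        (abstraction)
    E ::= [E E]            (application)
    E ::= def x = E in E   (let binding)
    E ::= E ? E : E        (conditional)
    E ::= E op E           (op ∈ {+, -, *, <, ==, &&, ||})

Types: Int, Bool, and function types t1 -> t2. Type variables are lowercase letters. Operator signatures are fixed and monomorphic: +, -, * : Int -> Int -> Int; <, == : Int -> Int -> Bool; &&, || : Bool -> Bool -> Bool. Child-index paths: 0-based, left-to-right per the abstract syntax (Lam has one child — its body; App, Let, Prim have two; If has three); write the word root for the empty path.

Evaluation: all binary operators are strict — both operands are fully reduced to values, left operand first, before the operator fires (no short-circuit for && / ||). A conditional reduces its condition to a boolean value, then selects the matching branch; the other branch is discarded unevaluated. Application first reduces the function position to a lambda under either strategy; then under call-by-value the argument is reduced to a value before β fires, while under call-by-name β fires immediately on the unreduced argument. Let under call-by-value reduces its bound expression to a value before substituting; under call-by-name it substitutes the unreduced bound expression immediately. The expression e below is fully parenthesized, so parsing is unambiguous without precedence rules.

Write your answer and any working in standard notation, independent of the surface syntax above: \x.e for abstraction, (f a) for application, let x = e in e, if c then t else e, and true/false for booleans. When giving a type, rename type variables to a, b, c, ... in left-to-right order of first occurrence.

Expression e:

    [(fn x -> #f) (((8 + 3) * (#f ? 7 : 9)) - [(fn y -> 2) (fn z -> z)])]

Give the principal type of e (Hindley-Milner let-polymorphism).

Working:
\x._ : a -> Bool
  unify Int ~ Int
  unify Int ~ Int
  unify Int ~ Int
  unify Bool ~ Bool
  unify Int ~ Int
  unify Int ~ Int
  unify Int ~ Int
\y._ : b -> Int
z : c
\z._ : c -> c
  unify b -> Int ~ (c -> c) -> d
  unify b ~ c -> c
  unify Int ~ d
_ _ : Int
  unify Int ~ Int
  unify a -> Bool ~ Int -> e
  unify a ~ Int
  unify Bool ~ e
_ _ : Bool

Answer: Bool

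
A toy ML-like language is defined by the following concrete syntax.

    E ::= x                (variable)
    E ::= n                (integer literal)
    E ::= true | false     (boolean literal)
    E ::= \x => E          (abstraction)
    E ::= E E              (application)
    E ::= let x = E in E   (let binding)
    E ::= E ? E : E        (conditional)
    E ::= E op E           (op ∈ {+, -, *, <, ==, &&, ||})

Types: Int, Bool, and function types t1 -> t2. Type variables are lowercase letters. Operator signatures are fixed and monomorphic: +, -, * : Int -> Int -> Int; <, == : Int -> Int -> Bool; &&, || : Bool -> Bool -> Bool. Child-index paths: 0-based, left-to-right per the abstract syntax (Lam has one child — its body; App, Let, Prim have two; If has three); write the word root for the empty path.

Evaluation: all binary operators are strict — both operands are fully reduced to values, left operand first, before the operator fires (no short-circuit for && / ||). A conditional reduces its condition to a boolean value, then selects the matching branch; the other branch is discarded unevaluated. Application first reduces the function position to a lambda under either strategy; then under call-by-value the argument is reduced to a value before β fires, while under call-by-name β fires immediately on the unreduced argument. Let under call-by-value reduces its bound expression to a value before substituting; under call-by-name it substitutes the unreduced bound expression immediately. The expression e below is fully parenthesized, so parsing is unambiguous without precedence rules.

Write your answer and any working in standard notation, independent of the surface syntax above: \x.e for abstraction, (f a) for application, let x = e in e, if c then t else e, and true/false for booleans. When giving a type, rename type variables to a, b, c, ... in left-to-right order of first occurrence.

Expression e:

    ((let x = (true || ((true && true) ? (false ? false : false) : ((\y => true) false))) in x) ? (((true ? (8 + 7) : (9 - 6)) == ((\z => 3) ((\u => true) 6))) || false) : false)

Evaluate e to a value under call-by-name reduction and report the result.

Working:
step 0: (if (let x = (true || (if (true && true) then (if false then false else false) else ((\y.true) false))) in x) then (((if true then (8 + 7) else (9 - 6)) == ((\z.3) ((\u.true) 6))) || false) else false)
step 1: [let@0] (if (true || (if (true && true) then (if false then false else false) else ((\y.true) false))) then (((if true then (8 + 7) else (9 - 6)) == ((\z.3) ((\u.true) 6))) || false) else false)
step 2: [delta@0.1.0] (if (true || (if true then (if false then false else false) else ((\y.true) false))) then (((if true then (8 + 7) else (9 - 6)) == ((\z.3) ((\u.true) 6))) || false) else false)
step 3: [if@0.1] (if (true || (if false then false else false)) then (((if true then (8 + 7) else (9 - 6)) == ((\z.3) ((\u.true) 6))) || false) else false)
step 4: [if@0.1] (if (true || false) then (((if true then (8 + 7) else (9 - 6)) == ((\z.3) ((\u.true) 6))) || false) else false)
step 5: [delta@0] (if true then (((if true then (8 + 7) else (9 - 6)) == ((\z.3) ((\u.true) 6))) || false) else false)
step 6: [if@root] (((if true then (8 + 7) else (9 - 6)) == ((\z.3) ((\u.true) 6))) || false)
step 7: [if@0.0] (((8 + 7) == ((\z.3) ((\u.true) 6))) || false)
step 8: [delta@0.0] ((15 == ((\z.3) ((\u.true) 6))) || false)
step 9: [beta@0.1] ((15 == 3) || false)
step 10: [delta@0] (false || false)
step 11: [delta@root] false

Answer: false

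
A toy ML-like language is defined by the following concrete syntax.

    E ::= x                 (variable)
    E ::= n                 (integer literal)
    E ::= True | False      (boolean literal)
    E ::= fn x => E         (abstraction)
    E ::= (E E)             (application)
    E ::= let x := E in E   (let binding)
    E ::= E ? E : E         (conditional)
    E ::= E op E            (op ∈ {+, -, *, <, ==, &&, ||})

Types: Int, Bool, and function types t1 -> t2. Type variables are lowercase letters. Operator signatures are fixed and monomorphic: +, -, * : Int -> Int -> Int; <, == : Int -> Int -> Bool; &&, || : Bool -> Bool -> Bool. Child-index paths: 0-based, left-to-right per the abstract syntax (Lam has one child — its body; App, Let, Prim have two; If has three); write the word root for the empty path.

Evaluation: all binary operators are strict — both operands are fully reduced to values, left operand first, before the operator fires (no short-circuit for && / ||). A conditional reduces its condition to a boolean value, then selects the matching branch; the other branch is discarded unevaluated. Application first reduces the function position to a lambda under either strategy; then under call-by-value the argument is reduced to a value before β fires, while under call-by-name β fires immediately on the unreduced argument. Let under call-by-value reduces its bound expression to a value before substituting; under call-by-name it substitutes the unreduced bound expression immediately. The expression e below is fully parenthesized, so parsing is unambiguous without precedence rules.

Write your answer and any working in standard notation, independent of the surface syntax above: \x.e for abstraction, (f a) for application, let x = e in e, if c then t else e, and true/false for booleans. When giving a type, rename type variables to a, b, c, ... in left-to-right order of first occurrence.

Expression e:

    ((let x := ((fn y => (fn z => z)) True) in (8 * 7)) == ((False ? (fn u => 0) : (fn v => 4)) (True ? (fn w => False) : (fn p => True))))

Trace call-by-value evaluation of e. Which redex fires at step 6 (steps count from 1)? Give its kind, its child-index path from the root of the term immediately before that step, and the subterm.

Working:
step 0: ((let x = ((\y.(\z.z)) true) in (8 * 7)) == ((if false then (\u.0) else (\v.4)) (if true then (\w.false) else (\p.true))))
step 1: [beta@0.0] ((let x = (\z.z) in (8 * 7)) == ((if false then (\u.0) else (\v.4)) (if true then (\w.false) else (\p.true))))
step 2: [let@0] ((8 * 7) == ((if false then (\u.0) else (\v.4)) (if true then (\w.false) else (\p.true))))
step 3: [delta@0] (56 == ((if false then (\u.0) else (\v.4)) (if true then (\w.false) else (\p.true))))
step 4: [if@1.0] (56 == ((\v.4) (if true then (\w.false) else (\p.true))))
step 5: [if@1.1] (56 == ((\v.4) (\w.false)))
step 6: [beta@1] (56 == 4)

Answer: beta at 1 : ((\v.4) (\w.false))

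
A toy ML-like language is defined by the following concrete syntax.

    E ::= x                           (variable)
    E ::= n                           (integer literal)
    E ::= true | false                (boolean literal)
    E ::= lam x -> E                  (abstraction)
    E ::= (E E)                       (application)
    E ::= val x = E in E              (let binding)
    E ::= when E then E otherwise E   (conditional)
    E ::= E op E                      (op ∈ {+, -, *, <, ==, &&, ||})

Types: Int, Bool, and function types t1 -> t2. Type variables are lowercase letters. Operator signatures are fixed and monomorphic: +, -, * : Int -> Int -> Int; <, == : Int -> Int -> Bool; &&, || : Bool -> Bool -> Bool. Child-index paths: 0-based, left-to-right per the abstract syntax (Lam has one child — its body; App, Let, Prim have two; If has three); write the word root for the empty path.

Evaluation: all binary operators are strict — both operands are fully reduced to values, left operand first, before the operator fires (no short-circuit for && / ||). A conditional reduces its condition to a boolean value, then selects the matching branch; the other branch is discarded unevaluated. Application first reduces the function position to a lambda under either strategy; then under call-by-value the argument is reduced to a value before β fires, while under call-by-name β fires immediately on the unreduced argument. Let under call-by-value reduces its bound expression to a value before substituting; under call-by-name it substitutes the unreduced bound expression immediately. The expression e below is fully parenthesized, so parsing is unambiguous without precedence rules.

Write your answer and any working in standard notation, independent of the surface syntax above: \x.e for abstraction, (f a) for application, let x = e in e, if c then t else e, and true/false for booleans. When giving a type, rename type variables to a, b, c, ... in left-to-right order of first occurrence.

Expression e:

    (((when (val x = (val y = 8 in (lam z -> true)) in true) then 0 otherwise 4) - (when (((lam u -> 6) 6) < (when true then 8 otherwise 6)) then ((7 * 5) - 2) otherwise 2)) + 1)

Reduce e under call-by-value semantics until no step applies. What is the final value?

Answer: -32

Working:
step 0: (((if (let x = (let y = 8 in (\z.true)) in true) then 0 else 4) - (if (((\u.6) 6) < (if true then 8 else 6)) then ((7 * 5) - 2) else 2)) + 1)
step 1: [let@0.0.0.0] (((if (let x = (\z.true) in true) then 0 else 4) - (if (((\u.6) 6) < (if true then 8 else 6)) then ((7 * 5) - 2) else 2)) + 1)
step 2: [let@0.0.0] (((if true then 0 else 4) - (if (((\u.6) 6) < (if true then 8 else 6)) then ((7 * 5) - 2) else 2)) + 1)
step 3: [if@0.0] ((0 - (if (((\u.6) 6) < (if true then 8 else 6)) then ((7 * 5) - 2) else 2)) + 1)
step 4: [beta@0.1.0.0] ((0 - (if (6 < (if true then 8 else 6)) then ((7 * 5) - 2) else 2)) + 1)
step 5: [if@0.1.0.1] ((0 - (if (6 < 8) then ((7 * 5) - 2) else 2)) + 1)
step 6: [delta@0.1.0] ((0 - (if true then ((7 * 5) - 2) else 2)) + 1)
step 7: [if@0.1] ((0 - ((7 * 5) - 2)) + 1)
step 8: [delta@0.1.0] ((0 - (35 - 2)) + 1)
step 9: [delta@0.1] ((0 - 33) + 1)
step 10: [delta@0] (-33 + 1)
step 11: [delta@root] -32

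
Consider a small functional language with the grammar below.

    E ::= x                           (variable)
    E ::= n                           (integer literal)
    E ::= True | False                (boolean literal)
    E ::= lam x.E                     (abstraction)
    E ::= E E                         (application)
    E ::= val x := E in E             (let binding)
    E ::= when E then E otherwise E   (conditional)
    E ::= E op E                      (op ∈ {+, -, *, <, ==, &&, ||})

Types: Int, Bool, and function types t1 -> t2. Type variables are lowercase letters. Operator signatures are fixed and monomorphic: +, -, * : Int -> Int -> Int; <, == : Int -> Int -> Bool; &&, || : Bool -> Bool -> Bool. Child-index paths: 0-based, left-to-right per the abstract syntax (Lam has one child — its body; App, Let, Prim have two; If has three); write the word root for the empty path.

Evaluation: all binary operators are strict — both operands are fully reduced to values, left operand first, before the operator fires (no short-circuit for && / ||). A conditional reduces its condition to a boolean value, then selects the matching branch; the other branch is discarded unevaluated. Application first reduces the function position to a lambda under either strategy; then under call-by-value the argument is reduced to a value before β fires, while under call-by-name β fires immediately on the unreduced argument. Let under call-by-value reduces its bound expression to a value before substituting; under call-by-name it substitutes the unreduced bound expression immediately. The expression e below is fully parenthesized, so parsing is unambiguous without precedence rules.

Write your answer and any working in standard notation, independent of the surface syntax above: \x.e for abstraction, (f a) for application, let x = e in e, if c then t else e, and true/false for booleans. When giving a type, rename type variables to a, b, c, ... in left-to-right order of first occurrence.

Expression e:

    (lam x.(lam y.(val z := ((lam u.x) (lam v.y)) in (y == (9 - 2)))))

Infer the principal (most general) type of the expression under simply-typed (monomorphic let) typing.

Trace:
x : a
\u._ : c -> a
y : b
\v._ : d -> b
  unify c -> a ~ (d -> b) -> e
  unify c ~ d -> b
  unify a ~ e
_ _ : e
let z : e
y : b
  unify b ~ Int
  unify Int ~ Int
  unify Int ~ Int
  unify Int ~ Int
\y._ : Int -> Bool
\x._ : e -> Int -> Bool

Answer: a -> Int -> Bool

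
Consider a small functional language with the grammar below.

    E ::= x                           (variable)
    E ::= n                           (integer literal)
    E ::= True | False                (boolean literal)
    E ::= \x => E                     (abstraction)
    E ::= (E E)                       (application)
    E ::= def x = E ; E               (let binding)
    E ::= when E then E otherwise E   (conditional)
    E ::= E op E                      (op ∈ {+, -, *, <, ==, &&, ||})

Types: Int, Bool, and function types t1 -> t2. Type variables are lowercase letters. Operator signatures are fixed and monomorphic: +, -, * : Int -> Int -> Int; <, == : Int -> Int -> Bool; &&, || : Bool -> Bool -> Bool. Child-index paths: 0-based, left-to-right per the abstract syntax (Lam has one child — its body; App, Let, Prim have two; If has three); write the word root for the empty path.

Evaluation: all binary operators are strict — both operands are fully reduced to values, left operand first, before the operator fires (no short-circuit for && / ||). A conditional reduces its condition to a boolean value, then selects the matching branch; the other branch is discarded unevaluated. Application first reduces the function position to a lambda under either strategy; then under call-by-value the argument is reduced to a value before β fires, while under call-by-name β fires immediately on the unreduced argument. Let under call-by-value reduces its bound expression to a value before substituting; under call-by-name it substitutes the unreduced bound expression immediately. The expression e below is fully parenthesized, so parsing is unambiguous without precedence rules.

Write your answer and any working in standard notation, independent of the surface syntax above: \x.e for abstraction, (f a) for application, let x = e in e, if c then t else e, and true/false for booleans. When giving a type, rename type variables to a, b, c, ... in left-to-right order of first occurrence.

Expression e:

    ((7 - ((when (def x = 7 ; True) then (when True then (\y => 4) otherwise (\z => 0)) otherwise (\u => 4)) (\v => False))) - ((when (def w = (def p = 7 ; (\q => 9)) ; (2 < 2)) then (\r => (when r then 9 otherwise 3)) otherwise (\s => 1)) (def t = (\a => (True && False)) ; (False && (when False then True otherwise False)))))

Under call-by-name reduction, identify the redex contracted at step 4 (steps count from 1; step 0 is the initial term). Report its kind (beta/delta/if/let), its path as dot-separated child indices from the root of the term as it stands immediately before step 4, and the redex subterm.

Answer: beta at 0.1 : ((\y.4) (\v.false))

Derivation:
step 0: ((7 - ((if (let x = 7 in true) then (if true then (\y.4) else (\z.0)) else (\u.4)) (\v.false))) - ((if (let w = (let p = 7 in (\q.9)) in (2 < 2)) then (\r.(if r then 9 else 3)) else (\s.1)) (let t = (\a.(true && false)) in (false && (if false then true else false)))))
step 1: [let@0.1.0.0] ((7 - ((if true then (if true then (\y.4) else (\z.0)) else (\u.4)) (\v.false))) - ((if (let w = (let p = 7 in (\q.9)) in (2 < 2)) then (\r.(if r then 9 else 3)) else (\s.1)) (let t = (\a.(true && false)) in (false && (if false then true else false)))))
step 2: [if@0.1.0] ((7 - ((if true then (\y.4) else (\z.0)) (\v.false))) - ((if (let w = (let p = 7 in (\q.9)) in (2 < 2)) then (\r.(if r then 9 else 3)) else (\s.1)) (let t = (\a.(true && false)) in (false && (if false then true else false)))))
step 3: [if@0.1.0] ((7 - ((\y.4) (\v.false))) - ((if (let w = (let p = 7 in (\q.9)) in (2 < 2)) then (\r.(if r then 9 else 3)) else (\s.1)) (let t = (\a.(true && false)) in (false && (if false then true else false)))))
step 4: [beta@0.1] ((7 - 4) - ((if (let w = (let p = 7 in (\q.9)) in (2 < 2)) then (\r.(if r then 9 else 3)) else (\s.1)) (let t = (\a.(true && false)) in (false && (if false then true else false)))))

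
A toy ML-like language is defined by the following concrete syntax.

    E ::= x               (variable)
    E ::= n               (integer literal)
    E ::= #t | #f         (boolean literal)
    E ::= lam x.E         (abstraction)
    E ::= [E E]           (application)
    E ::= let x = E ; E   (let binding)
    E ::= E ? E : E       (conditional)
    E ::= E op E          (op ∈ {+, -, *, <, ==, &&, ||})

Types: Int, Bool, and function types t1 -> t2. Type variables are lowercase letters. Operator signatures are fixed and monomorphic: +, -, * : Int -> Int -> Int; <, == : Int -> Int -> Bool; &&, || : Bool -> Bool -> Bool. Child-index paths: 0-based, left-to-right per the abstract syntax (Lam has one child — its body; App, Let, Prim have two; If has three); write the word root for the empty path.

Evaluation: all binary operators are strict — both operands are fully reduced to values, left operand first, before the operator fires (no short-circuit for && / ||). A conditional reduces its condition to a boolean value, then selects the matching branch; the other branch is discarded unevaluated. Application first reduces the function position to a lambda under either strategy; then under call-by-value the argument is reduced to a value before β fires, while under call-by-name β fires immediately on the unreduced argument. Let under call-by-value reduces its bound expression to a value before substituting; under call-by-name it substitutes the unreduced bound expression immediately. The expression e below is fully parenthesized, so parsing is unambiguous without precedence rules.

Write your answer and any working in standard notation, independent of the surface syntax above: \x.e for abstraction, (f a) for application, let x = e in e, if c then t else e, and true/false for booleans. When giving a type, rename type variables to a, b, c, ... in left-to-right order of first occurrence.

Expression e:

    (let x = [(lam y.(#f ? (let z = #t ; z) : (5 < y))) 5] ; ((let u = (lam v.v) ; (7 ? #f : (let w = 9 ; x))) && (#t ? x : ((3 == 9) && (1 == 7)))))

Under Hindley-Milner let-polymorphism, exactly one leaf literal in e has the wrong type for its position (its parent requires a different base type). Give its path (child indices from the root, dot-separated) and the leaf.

Answer: 1.0.1.0 : 7

Working:
  unify Bool ~ Bool
let z : Bool
z : Bool
  unify Int ~ Int
y : a
  unify a ~ Int
  unify Bool ~ Bool
\y._ : Int -> Bool
  unify Int -> Bool ~ Int -> b
  unify Int ~ Int
  unify Bool ~ b
_ _ : Bool
let x : Bool
v : c
\v._ : c -> c
let u : forall. c -> c
  unify Int ~ Bool
  FAIL: mismatch Int ~ Bool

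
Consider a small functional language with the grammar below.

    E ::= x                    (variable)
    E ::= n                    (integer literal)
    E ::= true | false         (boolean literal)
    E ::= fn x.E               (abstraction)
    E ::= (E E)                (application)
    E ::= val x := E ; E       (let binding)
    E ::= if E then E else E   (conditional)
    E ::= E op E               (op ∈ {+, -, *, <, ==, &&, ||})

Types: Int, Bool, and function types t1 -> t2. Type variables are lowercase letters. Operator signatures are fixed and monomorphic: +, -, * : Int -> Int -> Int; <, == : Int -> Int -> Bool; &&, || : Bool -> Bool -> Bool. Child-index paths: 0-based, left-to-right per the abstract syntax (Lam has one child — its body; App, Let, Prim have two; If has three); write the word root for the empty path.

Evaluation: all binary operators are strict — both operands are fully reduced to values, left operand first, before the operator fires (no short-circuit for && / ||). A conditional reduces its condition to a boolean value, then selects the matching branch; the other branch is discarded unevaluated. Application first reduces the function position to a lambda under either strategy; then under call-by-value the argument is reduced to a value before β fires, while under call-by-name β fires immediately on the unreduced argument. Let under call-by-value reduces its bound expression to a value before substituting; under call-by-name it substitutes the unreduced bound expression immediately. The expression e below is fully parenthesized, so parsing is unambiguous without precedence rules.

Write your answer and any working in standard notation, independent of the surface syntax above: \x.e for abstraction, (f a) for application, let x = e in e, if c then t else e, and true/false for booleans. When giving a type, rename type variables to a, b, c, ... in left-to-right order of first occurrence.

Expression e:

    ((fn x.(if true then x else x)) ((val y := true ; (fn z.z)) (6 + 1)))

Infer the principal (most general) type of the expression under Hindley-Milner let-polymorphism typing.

Answer: Int

Derivation:
  unify Bool ~ Bool
x : a
x : a
  unify a ~ a
\x._ : a -> a
let y : Bool
z : b
\z._ : b -> b
  unify Int ~ Int
  unify Int ~ Int
  unify b -> b ~ Int -> c
  unify b ~ Int
  unify Int ~ c
_ _ : Int
  unify a -> a ~ Int -> d
  unify a ~ Int
  unify Int ~ d
_ _ : Int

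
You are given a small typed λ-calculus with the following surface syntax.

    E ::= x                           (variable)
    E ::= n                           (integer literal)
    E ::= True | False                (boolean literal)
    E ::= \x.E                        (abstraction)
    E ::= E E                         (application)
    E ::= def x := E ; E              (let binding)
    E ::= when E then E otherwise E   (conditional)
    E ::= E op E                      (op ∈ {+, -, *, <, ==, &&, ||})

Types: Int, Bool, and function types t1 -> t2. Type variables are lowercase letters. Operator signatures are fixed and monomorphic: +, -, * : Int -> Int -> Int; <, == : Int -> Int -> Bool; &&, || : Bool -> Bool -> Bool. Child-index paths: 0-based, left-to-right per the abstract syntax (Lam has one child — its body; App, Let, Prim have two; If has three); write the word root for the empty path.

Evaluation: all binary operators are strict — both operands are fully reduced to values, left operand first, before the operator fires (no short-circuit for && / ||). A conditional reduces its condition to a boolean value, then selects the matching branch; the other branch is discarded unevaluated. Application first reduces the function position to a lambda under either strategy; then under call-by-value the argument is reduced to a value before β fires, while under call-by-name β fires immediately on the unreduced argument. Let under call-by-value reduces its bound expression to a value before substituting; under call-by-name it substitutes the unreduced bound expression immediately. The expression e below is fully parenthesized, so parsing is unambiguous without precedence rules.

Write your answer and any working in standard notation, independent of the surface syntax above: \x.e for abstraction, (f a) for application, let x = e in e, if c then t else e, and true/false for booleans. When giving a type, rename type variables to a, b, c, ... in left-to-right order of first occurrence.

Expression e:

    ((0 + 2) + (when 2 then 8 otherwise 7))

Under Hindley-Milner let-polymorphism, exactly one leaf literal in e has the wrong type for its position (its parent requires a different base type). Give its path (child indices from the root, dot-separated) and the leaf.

Trace:
  unify Int ~ Int
  unify Int ~ Int
  unify Int ~ Int
  unify Int ~ Bool
  FAIL: mismatch Int ~ Bool

Answer: 1.0 : 2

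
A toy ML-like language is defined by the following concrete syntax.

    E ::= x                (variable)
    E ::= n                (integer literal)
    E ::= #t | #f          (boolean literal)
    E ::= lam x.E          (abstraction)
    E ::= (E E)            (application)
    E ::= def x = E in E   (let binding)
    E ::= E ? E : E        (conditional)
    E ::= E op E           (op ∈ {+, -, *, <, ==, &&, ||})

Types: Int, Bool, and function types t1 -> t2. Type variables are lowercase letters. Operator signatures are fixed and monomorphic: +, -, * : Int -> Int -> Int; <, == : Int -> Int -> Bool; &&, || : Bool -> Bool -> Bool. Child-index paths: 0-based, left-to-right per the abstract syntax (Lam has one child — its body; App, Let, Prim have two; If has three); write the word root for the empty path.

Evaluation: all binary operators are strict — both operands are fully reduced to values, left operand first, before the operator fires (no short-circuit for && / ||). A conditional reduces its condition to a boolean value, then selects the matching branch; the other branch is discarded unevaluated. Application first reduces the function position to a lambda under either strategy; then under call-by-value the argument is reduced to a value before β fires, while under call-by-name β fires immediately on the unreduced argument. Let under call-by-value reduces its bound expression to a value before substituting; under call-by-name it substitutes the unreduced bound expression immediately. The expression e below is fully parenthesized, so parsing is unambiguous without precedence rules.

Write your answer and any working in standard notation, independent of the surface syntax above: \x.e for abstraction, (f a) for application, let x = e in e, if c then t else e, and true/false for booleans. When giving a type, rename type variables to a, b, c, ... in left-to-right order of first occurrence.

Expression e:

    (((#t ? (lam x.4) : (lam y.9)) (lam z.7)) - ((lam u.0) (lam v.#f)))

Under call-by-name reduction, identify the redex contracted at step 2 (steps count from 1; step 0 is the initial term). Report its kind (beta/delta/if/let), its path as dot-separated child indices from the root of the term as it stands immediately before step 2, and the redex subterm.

Working:
step 0: (((if true then (\x.4) else (\y.9)) (\z.7)) - ((\u.0) (\v.false)))
step 1: [if@0.0] (((\x.4) (\z.7)) - ((\u.0) (\v.false)))
step 2: [beta@0] (4 - ((\u.0) (\v.false)))

Answer: beta at 0 : ((\x.4) (\z.7))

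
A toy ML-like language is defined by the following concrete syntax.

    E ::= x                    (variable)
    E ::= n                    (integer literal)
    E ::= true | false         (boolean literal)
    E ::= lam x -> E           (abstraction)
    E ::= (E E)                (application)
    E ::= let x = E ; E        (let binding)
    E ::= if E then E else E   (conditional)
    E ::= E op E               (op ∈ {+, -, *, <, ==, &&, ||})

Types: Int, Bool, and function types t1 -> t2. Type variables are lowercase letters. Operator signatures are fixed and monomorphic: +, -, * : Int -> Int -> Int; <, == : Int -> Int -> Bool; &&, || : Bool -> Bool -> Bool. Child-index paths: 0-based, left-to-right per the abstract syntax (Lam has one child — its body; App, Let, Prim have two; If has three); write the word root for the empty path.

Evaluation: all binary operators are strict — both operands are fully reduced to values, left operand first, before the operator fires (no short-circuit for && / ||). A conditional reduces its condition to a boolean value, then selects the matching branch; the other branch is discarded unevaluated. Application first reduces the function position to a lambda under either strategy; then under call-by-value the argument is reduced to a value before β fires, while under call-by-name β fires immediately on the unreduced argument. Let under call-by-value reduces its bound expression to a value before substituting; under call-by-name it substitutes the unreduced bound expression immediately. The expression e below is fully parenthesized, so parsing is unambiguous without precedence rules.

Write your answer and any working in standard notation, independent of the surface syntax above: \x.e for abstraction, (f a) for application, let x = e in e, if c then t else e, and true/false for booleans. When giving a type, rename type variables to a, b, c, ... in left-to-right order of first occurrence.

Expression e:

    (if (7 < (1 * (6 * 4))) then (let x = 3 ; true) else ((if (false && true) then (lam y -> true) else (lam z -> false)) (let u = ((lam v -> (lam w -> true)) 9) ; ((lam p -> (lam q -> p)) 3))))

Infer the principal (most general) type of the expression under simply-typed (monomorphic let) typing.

Answer: Bool

Trace:
  unify Int ~ Int
  unify Int ~ Int
  unify Int ~ Int
  unify Int ~ Int
  unify Int ~ Int
  unify Int ~ Int
  unify Bool ~ Bool
let x : Int
  unify Bool ~ Bool
  unify Bool ~ Bool
  unify Bool ~ Bool
\y._ : a -> Bool
\z._ : b -> Bool
  unify a -> Bool ~ b -> Bool
  unify a ~ b
  unify Bool ~ Bool
\w._ : d -> Bool
\v._ : c -> d -> Bool
  unify c -> d -> Bool ~ Int -> e
  unify c ~ Int
  unify d -> Bool ~ e
_ _ : d -> Bool
let u : d -> Bool
p : f
\q._ : g -> f
\p._ : f -> g -> f
  unify f -> g -> f ~ Int -> h
  unify f ~ Int
  unify g -> Int ~ h
_ _ : g -> Int
  unify b -> Bool ~ (g -> Int) -> i
  unify b ~ g -> Int
  unify Bool ~ i
_ _ : Bool
  unify Bool ~ Bool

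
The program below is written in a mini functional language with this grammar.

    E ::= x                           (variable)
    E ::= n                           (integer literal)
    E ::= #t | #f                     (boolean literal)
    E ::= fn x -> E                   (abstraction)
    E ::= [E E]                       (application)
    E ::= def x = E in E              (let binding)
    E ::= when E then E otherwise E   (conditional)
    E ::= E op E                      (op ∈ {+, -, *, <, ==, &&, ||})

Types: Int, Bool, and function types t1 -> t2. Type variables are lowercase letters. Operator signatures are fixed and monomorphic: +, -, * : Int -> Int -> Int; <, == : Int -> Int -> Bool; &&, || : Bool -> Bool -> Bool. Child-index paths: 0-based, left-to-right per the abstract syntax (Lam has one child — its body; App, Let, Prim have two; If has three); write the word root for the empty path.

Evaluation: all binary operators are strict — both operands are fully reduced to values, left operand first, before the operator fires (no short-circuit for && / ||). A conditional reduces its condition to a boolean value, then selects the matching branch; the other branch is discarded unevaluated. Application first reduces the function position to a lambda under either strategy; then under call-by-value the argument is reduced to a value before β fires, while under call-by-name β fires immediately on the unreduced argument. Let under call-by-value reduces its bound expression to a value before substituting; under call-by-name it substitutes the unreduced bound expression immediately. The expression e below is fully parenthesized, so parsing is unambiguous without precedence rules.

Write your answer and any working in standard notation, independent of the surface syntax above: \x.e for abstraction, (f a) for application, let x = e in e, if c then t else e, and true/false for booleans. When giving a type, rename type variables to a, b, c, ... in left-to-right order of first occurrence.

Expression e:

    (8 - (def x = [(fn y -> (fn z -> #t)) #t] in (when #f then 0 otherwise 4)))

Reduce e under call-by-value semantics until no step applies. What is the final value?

Trace:
step 0: (8 - (let x = ((\y.(\z.true)) true) in (if false then 0 else 4)))
step 1: [beta@1.0] (8 - (let x = (\z.true) in (if false then 0 else 4)))
step 2: [let@1] (8 - (if false then 0 else 4))
step 3: [if@1] (8 - 4)
step 4: [delta@root] 4

Answer: 4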